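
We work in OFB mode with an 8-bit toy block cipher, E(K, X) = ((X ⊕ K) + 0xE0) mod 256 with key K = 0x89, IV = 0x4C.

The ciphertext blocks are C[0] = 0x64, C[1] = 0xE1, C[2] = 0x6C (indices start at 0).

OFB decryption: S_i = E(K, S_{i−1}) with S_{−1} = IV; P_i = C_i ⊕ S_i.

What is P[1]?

P[1] = 0xED

P[0]: S = E(K, 0x4C) = 0xA5; 0x64 ⊕ 0xA5 = 0xC1.
P[1]: S = E(K, 0xA5) = 0x0C; 0xE1 ⊕ 0x0C = 0xED.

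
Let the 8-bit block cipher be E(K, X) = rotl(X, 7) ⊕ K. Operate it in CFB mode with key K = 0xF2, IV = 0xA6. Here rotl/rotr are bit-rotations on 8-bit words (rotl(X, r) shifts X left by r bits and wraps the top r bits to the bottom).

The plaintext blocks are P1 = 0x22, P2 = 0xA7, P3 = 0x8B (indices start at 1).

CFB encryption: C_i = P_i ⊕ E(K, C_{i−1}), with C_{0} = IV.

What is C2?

C2 = 0x94

C1: E(K, 0xA6) = 0xA1; 0x22 ⊕ 0xA1 = 0x83.
C2: E(K, 0x83) = 0x33; 0xA7 ⊕ 0x33 = 0x94.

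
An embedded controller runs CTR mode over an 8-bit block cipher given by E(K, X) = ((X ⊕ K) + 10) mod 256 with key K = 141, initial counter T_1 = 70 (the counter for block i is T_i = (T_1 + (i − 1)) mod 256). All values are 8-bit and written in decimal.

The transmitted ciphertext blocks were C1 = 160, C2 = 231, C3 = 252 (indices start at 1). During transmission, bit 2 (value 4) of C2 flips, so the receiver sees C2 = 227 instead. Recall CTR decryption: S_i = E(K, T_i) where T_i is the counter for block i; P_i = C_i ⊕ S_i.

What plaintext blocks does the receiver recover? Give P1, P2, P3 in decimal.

Only C2 changed, to 227. In CTR, a change in C_i flips the same bit in P_i only; the keystream is unaffected. Decrypting the received ciphertext:
P1: T = 70, S = E(K, T) = 213; 160 ⊕ 213 = 117.
P2: T = 71, S = E(K, T) = 212; 227 ⊕ 212 = 55.
P3: T = 72, S = E(K, T) = 207; 252 ⊕ 207 = 51.
Blocks that differ from the original plaintext: P2.

P1 = 117, P2 = 55, P3 = 51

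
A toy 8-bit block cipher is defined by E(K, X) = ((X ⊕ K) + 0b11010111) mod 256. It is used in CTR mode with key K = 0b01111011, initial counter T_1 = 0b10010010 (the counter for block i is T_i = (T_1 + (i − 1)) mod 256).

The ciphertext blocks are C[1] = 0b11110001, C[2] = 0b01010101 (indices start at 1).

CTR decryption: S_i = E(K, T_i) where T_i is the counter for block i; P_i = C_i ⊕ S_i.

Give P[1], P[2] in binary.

P[1]: T = 0b10010010, S = E(K, T) = 0b11000000; 0b11110001 ⊕ 0b11000000 = 0b00110001.
P[2]: T = 0b10010011, S = E(K, T) = 0b10111111; 0b01010101 ⊕ 0b10111111 = 0b11101010.

P[1] = 0b00110001, P[2] = 0b11101010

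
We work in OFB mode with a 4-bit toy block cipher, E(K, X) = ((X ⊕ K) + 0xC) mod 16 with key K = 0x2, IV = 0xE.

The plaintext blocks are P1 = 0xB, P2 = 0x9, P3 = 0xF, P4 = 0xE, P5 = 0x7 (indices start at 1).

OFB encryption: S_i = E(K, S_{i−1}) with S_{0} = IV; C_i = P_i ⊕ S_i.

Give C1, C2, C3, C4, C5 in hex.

C1 = 0x3, C2 = 0xF, C3 = 0xF, C4 = 0x0, C5 = 0xF

C1: S = E(K, 0xE) = 0x8; 0xB ⊕ 0x8 = 0x3.
C2: S = E(K, 0x8) = 0x6; 0x9 ⊕ 0x6 = 0xF.
C3: S = E(K, 0x6) = 0x0; 0xF ⊕ 0x0 = 0xF.
C4: S = E(K, 0x0) = 0xE; 0xE ⊕ 0xE = 0x0.
C5: S = E(K, 0xE) = 0x8; 0x7 ⊕ 0x8 = 0xF.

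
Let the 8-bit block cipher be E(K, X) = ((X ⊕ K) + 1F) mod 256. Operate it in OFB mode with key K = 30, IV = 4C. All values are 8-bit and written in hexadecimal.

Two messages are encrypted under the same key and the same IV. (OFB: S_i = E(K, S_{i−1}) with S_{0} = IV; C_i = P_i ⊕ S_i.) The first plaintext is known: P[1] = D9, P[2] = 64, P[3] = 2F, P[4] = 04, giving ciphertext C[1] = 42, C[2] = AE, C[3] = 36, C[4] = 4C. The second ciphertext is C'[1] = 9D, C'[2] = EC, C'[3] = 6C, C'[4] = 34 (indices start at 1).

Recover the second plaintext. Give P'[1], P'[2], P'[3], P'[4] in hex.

P'[1] = 06, P'[2] = 26, P'[3] = 75, P'[4] = 7C

In OFB with a reused IV, both messages share the same keystream S_i, so C_i ⊕ C'_i = P_i ⊕ P'_i and thus P'_i = P_i ⊕ C_i ⊕ C'_i.
P'[1]: D9 ⊕ 42 ⊕ 9D = 06.
P'[2]: 64 ⊕ AE ⊕ EC = 26.
P'[3]: 2F ⊕ 36 ⊕ 6C = 75.
P'[4]: 04 ⊕ 4C ⊕ 34 = 7C.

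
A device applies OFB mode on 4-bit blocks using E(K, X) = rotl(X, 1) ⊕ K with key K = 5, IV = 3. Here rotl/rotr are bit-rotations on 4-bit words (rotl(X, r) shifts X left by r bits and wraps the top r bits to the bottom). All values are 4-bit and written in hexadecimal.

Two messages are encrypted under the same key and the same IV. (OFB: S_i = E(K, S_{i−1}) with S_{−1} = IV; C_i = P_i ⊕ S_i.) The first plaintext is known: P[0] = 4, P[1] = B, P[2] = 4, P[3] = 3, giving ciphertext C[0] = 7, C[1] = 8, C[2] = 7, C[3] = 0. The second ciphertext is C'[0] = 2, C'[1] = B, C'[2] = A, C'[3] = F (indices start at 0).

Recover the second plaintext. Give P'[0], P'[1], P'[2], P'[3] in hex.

In OFB with a reused IV, both messages share the same keystream S_i, so C_i ⊕ C'_i = P_i ⊕ P'_i and thus P'_i = P_i ⊕ C_i ⊕ C'_i.
P'[0]: 4 ⊕ 7 ⊕ 2 = 1.
P'[1]: B ⊕ 8 ⊕ B = 8.
P'[2]: 4 ⊕ 7 ⊕ A = 9.
P'[3]: 3 ⊕ 0 ⊕ F = C.

P'[0] = 1, P'[1] = 8, P'[2] = 9, P'[3] = C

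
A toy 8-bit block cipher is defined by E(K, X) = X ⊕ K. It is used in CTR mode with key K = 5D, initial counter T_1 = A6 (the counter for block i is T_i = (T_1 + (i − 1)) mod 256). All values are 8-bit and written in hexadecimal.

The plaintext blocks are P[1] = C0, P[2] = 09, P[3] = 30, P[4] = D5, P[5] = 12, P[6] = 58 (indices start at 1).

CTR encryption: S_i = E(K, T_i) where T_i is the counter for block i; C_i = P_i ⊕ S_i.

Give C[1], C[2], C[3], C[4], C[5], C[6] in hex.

C[1]: T = A6, S = E(K, T) = FB; C0 ⊕ FB = 3B.
C[2]: T = A7, S = E(K, T) = FA; 09 ⊕ FA = F3.
C[3]: T = A8, S = E(K, T) = F5; 30 ⊕ F5 = C5.
C[4]: T = A9, S = E(K, T) = F4; D5 ⊕ F4 = 21.
C[5]: T = AA, S = E(K, T) = F7; 12 ⊕ F7 = E5.
C[6]: T = AB, S = E(K, T) = F6; 58 ⊕ F6 = AE.

C[1] = 3B, C[2] = F3, C[3] = C5, C[4] = 21, C[5] = E5, C[6] = AE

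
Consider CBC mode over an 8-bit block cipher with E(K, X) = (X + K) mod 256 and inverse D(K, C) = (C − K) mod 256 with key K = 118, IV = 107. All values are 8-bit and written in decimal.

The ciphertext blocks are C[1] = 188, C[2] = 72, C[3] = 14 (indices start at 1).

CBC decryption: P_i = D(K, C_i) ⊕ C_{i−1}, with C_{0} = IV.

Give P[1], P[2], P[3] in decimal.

P[1] = 45, P[2] = 110, P[3] = 208

P[1]: D(K, 188) = 70; 70 ⊕ 107 = 45.
P[2]: D(K, 72) = 210; 210 ⊕ 188 = 110.
P[3]: D(K, 14) = 152; 152 ⊕ 72 = 208.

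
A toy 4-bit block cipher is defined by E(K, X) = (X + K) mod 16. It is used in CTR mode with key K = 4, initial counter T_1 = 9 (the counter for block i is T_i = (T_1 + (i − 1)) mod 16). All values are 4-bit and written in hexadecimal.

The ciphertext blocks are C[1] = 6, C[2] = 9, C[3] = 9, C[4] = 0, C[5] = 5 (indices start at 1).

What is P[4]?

P[4] = 0

CTR decryption: S_i = E(K, T_i) where T_i is the counter for block i; P_i = C_i ⊕ S_i.
P[4]: T = C, S = E(K, T) = 0; 0 ⊕ 0 = 0.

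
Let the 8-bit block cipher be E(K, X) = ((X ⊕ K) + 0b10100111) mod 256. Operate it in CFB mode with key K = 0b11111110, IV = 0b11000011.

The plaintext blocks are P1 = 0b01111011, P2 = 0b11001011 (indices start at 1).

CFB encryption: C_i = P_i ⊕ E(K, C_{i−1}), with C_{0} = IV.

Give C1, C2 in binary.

C1 = 0b10011111, C2 = 0b11000011

C1: E(K, 0b11000011) = 0b11100100; 0b01111011 ⊕ 0b11100100 = 0b10011111.
C2: E(K, 0b10011111) = 0b00001000; 0b11001011 ⊕ 0b00001000 = 0b11000011.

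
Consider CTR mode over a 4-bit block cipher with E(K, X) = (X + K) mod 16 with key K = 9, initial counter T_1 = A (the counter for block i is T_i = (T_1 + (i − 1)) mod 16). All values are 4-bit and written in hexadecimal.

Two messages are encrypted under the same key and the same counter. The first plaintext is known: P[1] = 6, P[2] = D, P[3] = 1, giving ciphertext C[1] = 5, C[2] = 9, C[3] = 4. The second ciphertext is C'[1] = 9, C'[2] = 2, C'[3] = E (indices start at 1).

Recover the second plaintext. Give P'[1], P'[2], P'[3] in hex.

P'[1] = A, P'[2] = 6, P'[3] = B

In CTR with a reused counter, both messages share the same keystream S_i, so C_i ⊕ C'_i = P_i ⊕ P'_i and thus P'_i = P_i ⊕ C_i ⊕ C'_i.
P'[1]: 6 ⊕ 5 ⊕ 9 = A.
P'[2]: D ⊕ 9 ⊕ 2 = 6.
P'[3]: 1 ⊕ 4 ⊕ E = B.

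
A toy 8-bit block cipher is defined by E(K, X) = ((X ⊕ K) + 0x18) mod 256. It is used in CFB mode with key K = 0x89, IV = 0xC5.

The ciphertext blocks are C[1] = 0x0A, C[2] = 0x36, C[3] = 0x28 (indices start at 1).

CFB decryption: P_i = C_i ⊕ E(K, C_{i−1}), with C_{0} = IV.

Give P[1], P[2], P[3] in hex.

P[1]: E(K, 0xC5) = 0x64; 0x0A ⊕ 0x64 = 0x6E.
P[2]: E(K, 0x0A) = 0x9B; 0x36 ⊕ 0x9B = 0xAD.
P[3]: E(K, 0x36) = 0xD7; 0x28 ⊕ 0xD7 = 0xFF.

P[1] = 0x6E, P[2] = 0xAD, P[3] = 0xFF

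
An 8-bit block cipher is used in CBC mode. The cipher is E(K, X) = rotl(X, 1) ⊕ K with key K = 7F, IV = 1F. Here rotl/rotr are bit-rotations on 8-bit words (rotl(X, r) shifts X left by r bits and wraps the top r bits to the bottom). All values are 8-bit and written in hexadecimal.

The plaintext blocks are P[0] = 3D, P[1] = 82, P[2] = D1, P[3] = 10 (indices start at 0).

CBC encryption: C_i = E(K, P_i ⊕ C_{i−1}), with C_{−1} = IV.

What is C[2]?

C[2] = C4

C[0]: P[0] ⊕ 1F = 22; E(K, 22) = 3B.
C[1]: P[1] ⊕ 3B = B9; E(K, B9) = 0C.
C[2]: P[2] ⊕ 0C = DD; E(K, DD) = C4.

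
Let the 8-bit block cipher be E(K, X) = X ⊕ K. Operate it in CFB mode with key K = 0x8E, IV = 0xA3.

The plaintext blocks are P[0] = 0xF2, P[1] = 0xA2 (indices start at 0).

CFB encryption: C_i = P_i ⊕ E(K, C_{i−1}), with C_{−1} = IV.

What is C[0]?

C[0] = 0xDF

C[0]: E(K, 0xA3) = 0x2D; 0xF2 ⊕ 0x2D = 0xDF.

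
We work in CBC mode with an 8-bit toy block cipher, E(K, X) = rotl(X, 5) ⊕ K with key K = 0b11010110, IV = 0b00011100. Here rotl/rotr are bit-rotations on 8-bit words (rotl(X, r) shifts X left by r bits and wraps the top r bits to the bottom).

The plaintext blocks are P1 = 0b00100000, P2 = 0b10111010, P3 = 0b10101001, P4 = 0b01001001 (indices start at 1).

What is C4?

C4 = 0b00101101

CBC encryption: C_i = E(K, P_i ⊕ C_{i−1}), with C_{0} = IV.
C1: P1 ⊕ 0b00011100 = 0b00111100; E(K, 0b00111100) = 0b01010001.
C2: P2 ⊕ 0b01010001 = 0b11101011; E(K, 0b11101011) = 0b10101011.
C3: P3 ⊕ 0b10101011 = 0b00000010; E(K, 0b00000010) = 0b10010110.
C4: P4 ⊕ 0b10010110 = 0b11011111; E(K, 0b11011111) = 0b00101101.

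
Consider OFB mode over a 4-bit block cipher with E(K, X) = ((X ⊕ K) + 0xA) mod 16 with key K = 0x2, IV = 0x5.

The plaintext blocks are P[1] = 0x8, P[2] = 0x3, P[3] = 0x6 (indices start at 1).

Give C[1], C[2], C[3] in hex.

OFB encryption: S_i = E(K, S_{i−1}) with S_{0} = IV; C_i = P_i ⊕ S_i.
C[1]: S = E(K, 0x5) = 0x1; 0x8 ⊕ 0x1 = 0x9.
C[2]: S = E(K, 0x1) = 0xD; 0x3 ⊕ 0xD = 0xE.
C[3]: S = E(K, 0xD) = 0x9; 0x6 ⊕ 0x9 = 0xF.

C[1] = 0x9, C[2] = 0xE, C[3] = 0xF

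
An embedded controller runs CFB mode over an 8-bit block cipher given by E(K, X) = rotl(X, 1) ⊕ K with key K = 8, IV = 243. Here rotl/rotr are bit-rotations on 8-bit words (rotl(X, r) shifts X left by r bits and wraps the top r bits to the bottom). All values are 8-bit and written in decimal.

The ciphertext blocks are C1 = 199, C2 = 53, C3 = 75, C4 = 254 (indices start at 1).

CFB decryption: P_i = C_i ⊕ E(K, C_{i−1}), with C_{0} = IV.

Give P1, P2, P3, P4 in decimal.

P1: E(K, 243) = 239; 199 ⊕ 239 = 40.
P2: E(K, 199) = 135; 53 ⊕ 135 = 178.
P3: E(K, 53) = 98; 75 ⊕ 98 = 41.
P4: E(K, 75) = 158; 254 ⊕ 158 = 96.

P1 = 40, P2 = 178, P3 = 41, P4 = 96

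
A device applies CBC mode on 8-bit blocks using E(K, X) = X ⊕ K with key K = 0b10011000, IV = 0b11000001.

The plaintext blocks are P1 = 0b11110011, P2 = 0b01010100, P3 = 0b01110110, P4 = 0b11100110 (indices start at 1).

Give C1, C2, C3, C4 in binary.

CBC encryption: C_i = E(K, P_i ⊕ C_{i−1}), with C_{0} = IV.
C1: P1 ⊕ 0b11000001 = 0b00110010; E(K, 0b00110010) = 0b10101010.
C2: P2 ⊕ 0b10101010 = 0b11111110; E(K, 0b11111110) = 0b01100110.
C3: P3 ⊕ 0b01100110 = 0b00010000; E(K, 0b00010000) = 0b10001000.
C4: P4 ⊕ 0b10001000 = 0b01101110; E(K, 0b01101110) = 0b11110110.

C1 = 0b10101010, C2 = 0b01100110, C3 = 0b10001000, C4 = 0b11110110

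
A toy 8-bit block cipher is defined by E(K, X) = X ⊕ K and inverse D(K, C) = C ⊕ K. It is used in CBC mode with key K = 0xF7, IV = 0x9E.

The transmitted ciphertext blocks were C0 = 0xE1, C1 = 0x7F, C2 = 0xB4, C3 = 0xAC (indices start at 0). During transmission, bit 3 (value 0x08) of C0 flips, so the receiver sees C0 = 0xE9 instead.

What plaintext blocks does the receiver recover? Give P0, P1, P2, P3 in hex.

CBC decryption: P_i = D(K, C_i) ⊕ C_{i−1}, with C_{−1} = IV.
Only C0 changed, to 0xE9. In CBC, a change in C_i garbles P_i and flips the same bit in P_{i+1}. Decrypting the received ciphertext:
P0: D(K, 0xE9) = 0x1E; 0x1E ⊕ 0x9E = 0x80.
P1: D(K, 0x7F) = 0x88; 0x88 ⊕ 0xE9 = 0x61.
P2: D(K, 0xB4) = 0x43; 0x43 ⊕ 0x7F = 0x3C.
P3: D(K, 0xAC) = 0x5B; 0x5B ⊕ 0xB4 = 0xEF.
Blocks that differ from the original plaintext: P0, P1.

P0 = 0x80, P1 = 0x61, P2 = 0x3C, P3 = 0xEF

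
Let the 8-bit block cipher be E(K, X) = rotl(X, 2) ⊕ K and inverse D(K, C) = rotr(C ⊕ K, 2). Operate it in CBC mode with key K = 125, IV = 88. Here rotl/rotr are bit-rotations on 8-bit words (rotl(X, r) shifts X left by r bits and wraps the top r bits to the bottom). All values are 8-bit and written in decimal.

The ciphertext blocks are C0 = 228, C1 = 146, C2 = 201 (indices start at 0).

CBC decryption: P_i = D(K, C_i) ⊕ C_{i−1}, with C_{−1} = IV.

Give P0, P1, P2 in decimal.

P0 = 62, P1 = 31, P2 = 191

P0: D(K, 228) = 102; 102 ⊕ 88 = 62.
P1: D(K, 146) = 251; 251 ⊕ 228 = 31.
P2: D(K, 201) = 45; 45 ⊕ 146 = 191.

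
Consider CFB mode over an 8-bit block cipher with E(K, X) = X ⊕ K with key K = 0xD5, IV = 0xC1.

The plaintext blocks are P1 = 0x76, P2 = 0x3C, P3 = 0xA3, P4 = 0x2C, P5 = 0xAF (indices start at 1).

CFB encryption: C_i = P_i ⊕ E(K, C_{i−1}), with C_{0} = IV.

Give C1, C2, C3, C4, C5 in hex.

C1: E(K, 0xC1) = 0x14; 0x76 ⊕ 0x14 = 0x62.
C2: E(K, 0x62) = 0xB7; 0x3C ⊕ 0xB7 = 0x8B.
C3: E(K, 0x8B) = 0x5E; 0xA3 ⊕ 0x5E = 0xFD.
C4: E(K, 0xFD) = 0x28; 0x2C ⊕ 0x28 = 0x04.
C5: E(K, 0x04) = 0xD1; 0xAF ⊕ 0xD1 = 0x7E.

C1 = 0x62, C2 = 0x8B, C3 = 0xFD, C4 = 0x04, C5 = 0x7E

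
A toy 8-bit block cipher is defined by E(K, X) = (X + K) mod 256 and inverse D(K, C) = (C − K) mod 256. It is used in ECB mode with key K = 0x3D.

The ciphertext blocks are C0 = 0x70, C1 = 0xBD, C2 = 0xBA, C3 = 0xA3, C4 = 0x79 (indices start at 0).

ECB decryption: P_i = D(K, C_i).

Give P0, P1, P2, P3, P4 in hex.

P0 = 0x33, P1 = 0x80, P2 = 0x7D, P3 = 0x66, P4 = 0x3C

P0: D(K, 0x70) = 0x33.
P1: D(K, 0xBD) = 0x80.
P2: D(K, 0xBA) = 0x7D.
P3: D(K, 0xA3) = 0x66.
P4: D(K, 0x79) = 0x3C.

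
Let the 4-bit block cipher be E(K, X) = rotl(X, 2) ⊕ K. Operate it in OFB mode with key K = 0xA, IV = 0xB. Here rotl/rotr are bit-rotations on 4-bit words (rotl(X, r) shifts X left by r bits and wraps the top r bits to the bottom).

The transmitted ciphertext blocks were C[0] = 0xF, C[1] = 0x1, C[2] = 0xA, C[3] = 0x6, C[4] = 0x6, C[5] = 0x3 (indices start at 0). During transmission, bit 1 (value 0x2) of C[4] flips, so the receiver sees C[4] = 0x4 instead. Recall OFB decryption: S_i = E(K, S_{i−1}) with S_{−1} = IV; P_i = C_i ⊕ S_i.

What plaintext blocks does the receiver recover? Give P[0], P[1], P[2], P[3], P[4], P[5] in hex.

P[0] = 0xB, P[1] = 0xA, P[2] = 0xE, P[3] = 0xD, P[4] = 0x0, P[5] = 0x8

Only C[4] changed, to 0x4. In OFB, a change in C_i flips the same bit in P_i only; the keystream is unaffected. Decrypting the received ciphertext:
P[0]: S = E(K, 0xB) = 0x4; 0xF ⊕ 0x4 = 0xB.
P[1]: S = E(K, 0x4) = 0xB; 0x1 ⊕ 0xB = 0xA.
P[2]: S = E(K, 0xB) = 0x4; 0xA ⊕ 0x4 = 0xE.
P[3]: S = E(K, 0x4) = 0xB; 0x6 ⊕ 0xB = 0xD.
P[4]: S = E(K, 0xB) = 0x4; 0x4 ⊕ 0x4 = 0x0.
P[5]: S = E(K, 0x4) = 0xB; 0x3 ⊕ 0xB = 0x8.
Blocks that differ from the original plaintext: P[4].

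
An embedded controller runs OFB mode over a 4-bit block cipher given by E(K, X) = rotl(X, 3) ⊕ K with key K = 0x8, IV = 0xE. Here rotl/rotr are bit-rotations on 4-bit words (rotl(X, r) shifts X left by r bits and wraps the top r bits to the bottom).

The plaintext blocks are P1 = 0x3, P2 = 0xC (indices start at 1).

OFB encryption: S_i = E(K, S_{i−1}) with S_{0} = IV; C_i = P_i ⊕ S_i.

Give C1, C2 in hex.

C1 = 0xC, C2 = 0xB

C1: S = E(K, 0xE) = 0xF; 0x3 ⊕ 0xF = 0xC.
C2: S = E(K, 0xF) = 0x7; 0xC ⊕ 0x7 = 0xB.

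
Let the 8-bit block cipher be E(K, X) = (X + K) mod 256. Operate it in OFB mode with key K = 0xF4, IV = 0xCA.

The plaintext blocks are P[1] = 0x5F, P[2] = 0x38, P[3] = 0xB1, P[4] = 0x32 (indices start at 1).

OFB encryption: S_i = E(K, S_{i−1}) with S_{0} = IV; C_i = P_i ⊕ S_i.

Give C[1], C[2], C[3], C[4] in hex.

C[1]: S = E(K, 0xCA) = 0xBE; 0x5F ⊕ 0xBE = 0xE1.
C[2]: S = E(K, 0xBE) = 0xB2; 0x38 ⊕ 0xB2 = 0x8A.
C[3]: S = E(K, 0xB2) = 0xA6; 0xB1 ⊕ 0xA6 = 0x17.
C[4]: S = E(K, 0xA6) = 0x9A; 0x32 ⊕ 0x9A = 0xA8.

C[1] = 0xE1, C[2] = 0x8A, C[3] = 0x17, C[4] = 0xA8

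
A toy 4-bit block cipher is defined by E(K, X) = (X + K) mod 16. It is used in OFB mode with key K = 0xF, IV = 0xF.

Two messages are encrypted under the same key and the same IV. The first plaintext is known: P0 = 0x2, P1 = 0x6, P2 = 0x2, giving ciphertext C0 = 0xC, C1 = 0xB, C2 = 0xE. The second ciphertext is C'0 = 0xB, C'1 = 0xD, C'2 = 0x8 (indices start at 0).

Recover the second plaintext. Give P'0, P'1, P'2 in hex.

In OFB with a reused IV, both messages share the same keystream S_i, so C_i ⊕ C'_i = P_i ⊕ P'_i and thus P'_i = P_i ⊕ C_i ⊕ C'_i.
P'0: 0x2 ⊕ 0xC ⊕ 0xB = 0x5.
P'1: 0x6 ⊕ 0xB ⊕ 0xD = 0x0.
P'2: 0x2 ⊕ 0xE ⊕ 0x8 = 0x4.

P'0 = 0x5, P'1 = 0x0, P'2 = 0x4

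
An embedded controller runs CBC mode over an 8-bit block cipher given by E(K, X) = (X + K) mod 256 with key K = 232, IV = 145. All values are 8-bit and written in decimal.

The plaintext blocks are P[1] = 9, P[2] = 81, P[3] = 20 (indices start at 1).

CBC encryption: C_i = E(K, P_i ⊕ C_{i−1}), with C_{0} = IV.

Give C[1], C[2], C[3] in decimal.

C[1]: P[1] ⊕ 145 = 152; E(K, 152) = 128.
C[2]: P[2] ⊕ 128 = 209; E(K, 209) = 185.
C[3]: P[3] ⊕ 185 = 173; E(K, 173) = 149.

C[1] = 128, C[2] = 185, C[3] = 149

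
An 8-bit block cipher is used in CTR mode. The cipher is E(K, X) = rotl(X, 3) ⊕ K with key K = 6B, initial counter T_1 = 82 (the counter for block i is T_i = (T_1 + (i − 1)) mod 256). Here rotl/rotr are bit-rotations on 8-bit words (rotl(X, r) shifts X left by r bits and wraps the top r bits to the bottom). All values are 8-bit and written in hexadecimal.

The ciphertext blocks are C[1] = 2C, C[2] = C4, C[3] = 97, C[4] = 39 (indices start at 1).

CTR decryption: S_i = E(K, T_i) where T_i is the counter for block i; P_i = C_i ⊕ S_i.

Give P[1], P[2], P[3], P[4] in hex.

P[1] = 53, P[2] = B3, P[3] = D8, P[4] = 7E

P[1]: T = 82, S = E(K, T) = 7F; 2C ⊕ 7F = 53.
P[2]: T = 83, S = E(K, T) = 77; C4 ⊕ 77 = B3.
P[3]: T = 84, S = E(K, T) = 4F; 97 ⊕ 4F = D8.
P[4]: T = 85, S = E(K, T) = 47; 39 ⊕ 47 = 7E.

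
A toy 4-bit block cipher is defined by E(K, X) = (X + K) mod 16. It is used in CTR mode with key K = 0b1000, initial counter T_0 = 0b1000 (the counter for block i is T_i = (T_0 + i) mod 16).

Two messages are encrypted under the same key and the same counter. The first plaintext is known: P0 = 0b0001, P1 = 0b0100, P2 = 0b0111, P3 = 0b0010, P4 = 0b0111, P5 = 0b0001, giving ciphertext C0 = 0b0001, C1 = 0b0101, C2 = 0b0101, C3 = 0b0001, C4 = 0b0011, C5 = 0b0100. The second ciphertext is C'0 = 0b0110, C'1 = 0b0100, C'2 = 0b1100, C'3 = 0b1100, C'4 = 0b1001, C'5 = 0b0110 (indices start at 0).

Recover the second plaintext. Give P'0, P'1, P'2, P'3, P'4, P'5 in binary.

P'0 = 0b0110, P'1 = 0b0101, P'2 = 0b1110, P'3 = 0b1111, P'4 = 0b1101, P'5 = 0b0011

In CTR with a reused counter, both messages share the same keystream S_i, so C_i ⊕ C'_i = P_i ⊕ P'_i and thus P'_i = P_i ⊕ C_i ⊕ C'_i.
P'0: 0b0001 ⊕ 0b0001 ⊕ 0b0110 = 0b0110.
P'1: 0b0100 ⊕ 0b0101 ⊕ 0b0100 = 0b0101.
P'2: 0b0111 ⊕ 0b0101 ⊕ 0b1100 = 0b1110.
P'3: 0b0010 ⊕ 0b0001 ⊕ 0b1100 = 0b1111.
P'4: 0b0111 ⊕ 0b0011 ⊕ 0b1001 = 0b1101.
P'5: 0b0001 ⊕ 0b0100 ⊕ 0b0110 = 0b0011.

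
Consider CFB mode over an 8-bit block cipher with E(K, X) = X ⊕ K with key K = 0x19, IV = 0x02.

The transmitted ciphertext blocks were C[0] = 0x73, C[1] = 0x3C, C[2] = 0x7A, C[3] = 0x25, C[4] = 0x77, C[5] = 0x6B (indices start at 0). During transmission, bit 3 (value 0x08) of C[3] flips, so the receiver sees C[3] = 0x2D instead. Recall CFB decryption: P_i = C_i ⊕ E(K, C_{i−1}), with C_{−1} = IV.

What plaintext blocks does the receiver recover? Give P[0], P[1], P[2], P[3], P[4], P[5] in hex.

P[0] = 0x68, P[1] = 0x56, P[2] = 0x5F, P[3] = 0x4E, P[4] = 0x43, P[5] = 0x05

Only C[3] changed, to 0x2D. In CFB, a change in C_i flips the same bit in P_i and garbles P_{i+1}. Decrypting the received ciphertext:
P[0]: E(K, 0x02) = 0x1B; 0x73 ⊕ 0x1B = 0x68.
P[1]: E(K, 0x73) = 0x6A; 0x3C ⊕ 0x6A = 0x56.
P[2]: E(K, 0x3C) = 0x25; 0x7A ⊕ 0x25 = 0x5F.
P[3]: E(K, 0x7A) = 0x63; 0x2D ⊕ 0x63 = 0x4E.
P[4]: E(K, 0x2D) = 0x34; 0x77 ⊕ 0x34 = 0x43.
P[5]: E(K, 0x77) = 0x6E; 0x6B ⊕ 0x6E = 0x05.
Blocks that differ from the original plaintext: P[3], P[4].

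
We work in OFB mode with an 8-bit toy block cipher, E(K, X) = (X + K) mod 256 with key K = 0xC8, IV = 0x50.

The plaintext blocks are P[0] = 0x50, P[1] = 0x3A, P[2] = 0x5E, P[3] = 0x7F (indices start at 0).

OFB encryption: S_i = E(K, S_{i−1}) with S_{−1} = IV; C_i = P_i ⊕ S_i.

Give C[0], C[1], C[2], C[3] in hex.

C[0]: S = E(K, 0x50) = 0x18; 0x50 ⊕ 0x18 = 0x48.
C[1]: S = E(K, 0x18) = 0xE0; 0x3A ⊕ 0xE0 = 0xDA.
C[2]: S = E(K, 0xE0) = 0xA8; 0x5E ⊕ 0xA8 = 0xF6.
C[3]: S = E(K, 0xA8) = 0x70; 0x7F ⊕ 0x70 = 0x0F.

C[0] = 0x48, C[1] = 0xDA, C[2] = 0xF6, C[3] = 0x0F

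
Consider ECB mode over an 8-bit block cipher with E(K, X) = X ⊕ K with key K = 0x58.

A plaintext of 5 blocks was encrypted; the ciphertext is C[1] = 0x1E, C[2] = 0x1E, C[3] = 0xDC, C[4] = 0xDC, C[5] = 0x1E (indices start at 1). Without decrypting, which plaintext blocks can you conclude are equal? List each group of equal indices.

ECB encrypts each block independently with the same key, so equal ciphertext blocks imply equal plaintext blocks.
C[1] = C[2] = C[5] = 0x1E, so P[1] = P[2] = P[5].
C[3] = C[4] = 0xDC, so P[3] = P[4].

P[1] = P[2] = P[5]; P[3] = P[4]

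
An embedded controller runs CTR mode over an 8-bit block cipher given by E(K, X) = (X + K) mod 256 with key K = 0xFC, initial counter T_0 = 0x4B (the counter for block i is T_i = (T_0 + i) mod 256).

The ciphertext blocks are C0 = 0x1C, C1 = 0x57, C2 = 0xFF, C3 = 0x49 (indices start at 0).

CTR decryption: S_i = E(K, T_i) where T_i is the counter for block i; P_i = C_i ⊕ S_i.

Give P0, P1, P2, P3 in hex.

P0: T = 0x4B, S = E(K, T) = 0x47; 0x1C ⊕ 0x47 = 0x5B.
P1: T = 0x4C, S = E(K, T) = 0x48; 0x57 ⊕ 0x48 = 0x1F.
P2: T = 0x4D, S = E(K, T) = 0x49; 0xFF ⊕ 0x49 = 0xB6.
P3: T = 0x4E, S = E(K, T) = 0x4A; 0x49 ⊕ 0x4A = 0x03.

P0 = 0x5B, P1 = 0x1F, P2 = 0xB6, P3 = 0x03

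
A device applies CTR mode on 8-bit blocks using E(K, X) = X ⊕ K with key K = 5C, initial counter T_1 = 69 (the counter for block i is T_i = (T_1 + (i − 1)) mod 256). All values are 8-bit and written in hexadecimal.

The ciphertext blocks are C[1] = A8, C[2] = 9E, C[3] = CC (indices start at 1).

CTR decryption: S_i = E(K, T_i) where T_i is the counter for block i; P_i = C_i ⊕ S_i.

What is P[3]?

P[3]: T = 6B, S = E(K, T) = 37; CC ⊕ 37 = FB.

P[3] = FB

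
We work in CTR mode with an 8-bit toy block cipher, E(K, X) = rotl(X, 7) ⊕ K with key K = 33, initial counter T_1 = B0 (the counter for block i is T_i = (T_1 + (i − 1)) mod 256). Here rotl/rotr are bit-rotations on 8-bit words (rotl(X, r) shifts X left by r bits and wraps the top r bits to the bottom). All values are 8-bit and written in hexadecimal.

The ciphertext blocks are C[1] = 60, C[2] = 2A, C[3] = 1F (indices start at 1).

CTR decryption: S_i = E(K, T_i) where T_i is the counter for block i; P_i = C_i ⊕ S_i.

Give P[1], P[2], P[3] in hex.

P[1] = 0B, P[2] = C1, P[3] = 75

P[1]: T = B0, S = E(K, T) = 6B; 60 ⊕ 6B = 0B.
P[2]: T = B1, S = E(K, T) = EB; 2A ⊕ EB = C1.
P[3]: T = B2, S = E(K, T) = 6A; 1F ⊕ 6A = 75.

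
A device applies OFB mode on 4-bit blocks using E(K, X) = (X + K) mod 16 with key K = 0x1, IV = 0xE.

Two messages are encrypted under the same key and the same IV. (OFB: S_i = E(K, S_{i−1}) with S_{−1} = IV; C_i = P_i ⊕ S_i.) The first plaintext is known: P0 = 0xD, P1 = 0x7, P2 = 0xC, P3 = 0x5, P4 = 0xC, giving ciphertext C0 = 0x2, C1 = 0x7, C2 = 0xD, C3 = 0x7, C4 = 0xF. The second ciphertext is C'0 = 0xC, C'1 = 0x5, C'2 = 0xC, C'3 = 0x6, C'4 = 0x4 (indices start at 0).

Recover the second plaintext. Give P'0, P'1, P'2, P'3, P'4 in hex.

P'0 = 0x3, P'1 = 0x5, P'2 = 0xD, P'3 = 0x4, P'4 = 0x7

In OFB with a reused IV, both messages share the same keystream S_i, so C_i ⊕ C'_i = P_i ⊕ P'_i and thus P'_i = P_i ⊕ C_i ⊕ C'_i.
P'0: 0xD ⊕ 0x2 ⊕ 0xC = 0x3.
P'1: 0x7 ⊕ 0x7 ⊕ 0x5 = 0x5.
P'2: 0xC ⊕ 0xD ⊕ 0xC = 0xD.
P'3: 0x5 ⊕ 0x7 ⊕ 0x6 = 0x4.
P'4: 0xC ⊕ 0xF ⊕ 0x4 = 0x7.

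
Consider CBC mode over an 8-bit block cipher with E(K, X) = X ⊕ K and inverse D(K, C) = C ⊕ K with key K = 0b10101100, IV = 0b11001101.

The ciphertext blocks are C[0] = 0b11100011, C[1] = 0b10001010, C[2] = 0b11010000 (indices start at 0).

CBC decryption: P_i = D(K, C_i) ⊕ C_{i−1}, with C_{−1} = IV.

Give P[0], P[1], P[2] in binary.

P[0]: D(K, 0b11100011) = 0b01001111; 0b01001111 ⊕ 0b11001101 = 0b10000010.
P[1]: D(K, 0b10001010) = 0b00100110; 0b00100110 ⊕ 0b11100011 = 0b11000101.
P[2]: D(K, 0b11010000) = 0b01111100; 0b01111100 ⊕ 0b10001010 = 0b11110110.

P[0] = 0b10000010, P[1] = 0b11000101, P[2] = 0b11110110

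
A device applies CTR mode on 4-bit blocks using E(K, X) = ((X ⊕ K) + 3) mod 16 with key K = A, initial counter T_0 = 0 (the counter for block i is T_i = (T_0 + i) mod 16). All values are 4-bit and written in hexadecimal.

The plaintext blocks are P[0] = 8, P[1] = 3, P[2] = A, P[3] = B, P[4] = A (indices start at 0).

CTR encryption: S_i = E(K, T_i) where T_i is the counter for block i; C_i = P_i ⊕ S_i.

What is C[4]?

C[4] = B

C[0]: T = 0, S = E(K, T) = D; 8 ⊕ D = 5.
C[1]: T = 1, S = E(K, T) = E; 3 ⊕ E = D.
C[2]: T = 2, S = E(K, T) = B; A ⊕ B = 1.
C[3]: T = 3, S = E(K, T) = C; B ⊕ C = 7.
C[4]: T = 4, S = E(K, T) = 1; A ⊕ 1 = B.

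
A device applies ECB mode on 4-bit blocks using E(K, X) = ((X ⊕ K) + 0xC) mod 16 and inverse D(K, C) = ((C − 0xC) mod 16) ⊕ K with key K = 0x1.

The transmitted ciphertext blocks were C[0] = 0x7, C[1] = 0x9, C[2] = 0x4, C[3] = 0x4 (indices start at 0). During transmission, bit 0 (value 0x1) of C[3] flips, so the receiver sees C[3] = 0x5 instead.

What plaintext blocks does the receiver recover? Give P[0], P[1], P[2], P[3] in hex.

P[0] = 0xA, P[1] = 0xC, P[2] = 0x9, P[3] = 0x8

ECB decryption: P_i = D(K, C_i).
Only C[3] changed, to 0x5. In ECB, a change in C_i affects only P_i. Decrypting the received ciphertext:
P[0]: D(K, 0x7) = 0xA.
P[1]: D(K, 0x9) = 0xC.
P[2]: D(K, 0x4) = 0x9.
P[3]: D(K, 0x5) = 0x8.
Blocks that differ from the original plaintext: P[3].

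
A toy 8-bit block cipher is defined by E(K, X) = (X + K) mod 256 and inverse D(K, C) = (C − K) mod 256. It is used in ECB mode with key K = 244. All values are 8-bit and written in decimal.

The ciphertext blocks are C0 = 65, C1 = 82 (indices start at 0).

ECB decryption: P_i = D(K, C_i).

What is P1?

P1: D(K, 82) = 94.

P1 = 94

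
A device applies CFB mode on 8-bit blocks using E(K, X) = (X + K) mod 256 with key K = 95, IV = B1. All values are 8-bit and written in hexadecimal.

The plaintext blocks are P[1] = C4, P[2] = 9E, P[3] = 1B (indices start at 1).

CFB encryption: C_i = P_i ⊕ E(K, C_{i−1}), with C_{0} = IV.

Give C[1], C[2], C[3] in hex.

C[1] = 82, C[2] = 89, C[3] = 05

C[1]: E(K, B1) = 46; C4 ⊕ 46 = 82.
C[2]: E(K, 82) = 17; 9E ⊕ 17 = 89.
C[3]: E(K, 89) = 1E; 1B ⊕ 1E = 05.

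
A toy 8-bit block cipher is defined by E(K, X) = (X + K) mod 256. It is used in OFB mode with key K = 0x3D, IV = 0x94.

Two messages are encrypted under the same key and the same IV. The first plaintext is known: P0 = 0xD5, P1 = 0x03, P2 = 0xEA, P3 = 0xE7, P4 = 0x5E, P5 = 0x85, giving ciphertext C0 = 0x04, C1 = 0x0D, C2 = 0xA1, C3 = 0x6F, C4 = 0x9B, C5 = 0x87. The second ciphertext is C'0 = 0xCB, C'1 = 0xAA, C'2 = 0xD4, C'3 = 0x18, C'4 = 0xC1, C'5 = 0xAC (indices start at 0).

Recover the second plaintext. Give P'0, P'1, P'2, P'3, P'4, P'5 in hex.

In OFB with a reused IV, both messages share the same keystream S_i, so C_i ⊕ C'_i = P_i ⊕ P'_i and thus P'_i = P_i ⊕ C_i ⊕ C'_i.
P'0: 0xD5 ⊕ 0x04 ⊕ 0xCB = 0x1A.
P'1: 0x03 ⊕ 0x0D ⊕ 0xAA = 0xA4.
P'2: 0xEA ⊕ 0xA1 ⊕ 0xD4 = 0x9F.
P'3: 0xE7 ⊕ 0x6F ⊕ 0x18 = 0x90.
P'4: 0x5E ⊕ 0x9B ⊕ 0xC1 = 0x04.
P'5: 0x85 ⊕ 0x87 ⊕ 0xAC = 0xAE.

P'0 = 0x1A, P'1 = 0xA4, P'2 = 0x9F, P'3 = 0x90, P'4 = 0x04, P'5 = 0xAE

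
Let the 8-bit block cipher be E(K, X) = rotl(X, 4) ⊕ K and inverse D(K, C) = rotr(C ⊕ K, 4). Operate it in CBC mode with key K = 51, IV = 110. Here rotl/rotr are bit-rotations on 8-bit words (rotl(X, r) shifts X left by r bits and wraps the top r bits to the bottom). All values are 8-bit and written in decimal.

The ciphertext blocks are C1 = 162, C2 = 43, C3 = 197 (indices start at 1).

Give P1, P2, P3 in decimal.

CBC decryption: P_i = D(K, C_i) ⊕ C_{i−1}, with C_{0} = IV.
P1: D(K, 162) = 25; 25 ⊕ 110 = 119.
P2: D(K, 43) = 129; 129 ⊕ 162 = 35.
P3: D(K, 197) = 111; 111 ⊕ 43 = 68.

P1 = 119, P2 = 35, P3 = 68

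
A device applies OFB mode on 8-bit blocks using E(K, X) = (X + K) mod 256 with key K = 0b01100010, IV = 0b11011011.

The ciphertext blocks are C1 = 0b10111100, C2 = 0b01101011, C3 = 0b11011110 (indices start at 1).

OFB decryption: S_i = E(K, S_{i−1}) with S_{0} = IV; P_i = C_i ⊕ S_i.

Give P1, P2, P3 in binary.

P1: S = E(K, 0b11011011) = 0b00111101; 0b10111100 ⊕ 0b00111101 = 0b10000001.
P2: S = E(K, 0b00111101) = 0b10011111; 0b01101011 ⊕ 0b10011111 = 0b11110100.
P3: S = E(K, 0b10011111) = 0b00000001; 0b11011110 ⊕ 0b00000001 = 0b11011111.

P1 = 0b10000001, P2 = 0b11110100, P3 = 0b11011111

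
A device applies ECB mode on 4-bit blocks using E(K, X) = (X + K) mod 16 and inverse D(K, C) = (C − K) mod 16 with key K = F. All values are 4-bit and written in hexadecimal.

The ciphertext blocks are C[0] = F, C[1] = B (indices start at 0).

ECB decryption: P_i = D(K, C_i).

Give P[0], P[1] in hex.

P[0]: D(K, F) = 0.
P[1]: D(K, B) = C.

P[0] = 0, P[1] = C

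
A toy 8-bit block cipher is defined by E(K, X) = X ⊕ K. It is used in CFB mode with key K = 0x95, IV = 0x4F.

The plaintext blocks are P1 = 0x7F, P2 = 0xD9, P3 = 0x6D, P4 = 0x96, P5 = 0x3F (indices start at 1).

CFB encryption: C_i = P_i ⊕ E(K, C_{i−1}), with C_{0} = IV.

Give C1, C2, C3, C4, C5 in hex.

C1 = 0xA5, C2 = 0xE9, C3 = 0x11, C4 = 0x12, C5 = 0xB8

C1: E(K, 0x4F) = 0xDA; 0x7F ⊕ 0xDA = 0xA5.
C2: E(K, 0xA5) = 0x30; 0xD9 ⊕ 0x30 = 0xE9.
C3: E(K, 0xE9) = 0x7C; 0x6D ⊕ 0x7C = 0x11.
C4: E(K, 0x11) = 0x84; 0x96 ⊕ 0x84 = 0x12.
C5: E(K, 0x12) = 0x87; 0x3F ⊕ 0x87 = 0xB8.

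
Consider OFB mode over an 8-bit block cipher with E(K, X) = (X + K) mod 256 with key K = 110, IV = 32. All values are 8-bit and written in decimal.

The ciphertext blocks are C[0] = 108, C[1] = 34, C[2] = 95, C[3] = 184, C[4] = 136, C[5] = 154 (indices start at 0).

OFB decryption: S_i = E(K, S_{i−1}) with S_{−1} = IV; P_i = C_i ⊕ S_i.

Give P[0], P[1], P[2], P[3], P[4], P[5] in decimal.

P[0] = 226, P[1] = 222, P[2] = 53, P[3] = 96, P[4] = 206, P[5] = 46

P[0]: S = E(K, 32) = 142; 108 ⊕ 142 = 226.
P[1]: S = E(K, 142) = 252; 34 ⊕ 252 = 222.
P[2]: S = E(K, 252) = 106; 95 ⊕ 106 = 53.
P[3]: S = E(K, 106) = 216; 184 ⊕ 216 = 96.
P[4]: S = E(K, 216) = 70; 136 ⊕ 70 = 206.
P[5]: S = E(K, 70) = 180; 154 ⊕ 180 = 46.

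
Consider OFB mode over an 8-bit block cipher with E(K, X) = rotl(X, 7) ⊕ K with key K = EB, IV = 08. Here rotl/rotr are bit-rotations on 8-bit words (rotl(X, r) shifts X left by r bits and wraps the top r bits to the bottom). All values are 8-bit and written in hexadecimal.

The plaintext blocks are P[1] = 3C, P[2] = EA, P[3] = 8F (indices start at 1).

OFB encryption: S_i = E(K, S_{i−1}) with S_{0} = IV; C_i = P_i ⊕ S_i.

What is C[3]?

C[1]: S = E(K, 08) = EF; 3C ⊕ EF = D3.
C[2]: S = E(K, EF) = 1C; EA ⊕ 1C = F6.
C[3]: S = E(K, 1C) = E5; 8F ⊕ E5 = 6A.

C[3] = 6A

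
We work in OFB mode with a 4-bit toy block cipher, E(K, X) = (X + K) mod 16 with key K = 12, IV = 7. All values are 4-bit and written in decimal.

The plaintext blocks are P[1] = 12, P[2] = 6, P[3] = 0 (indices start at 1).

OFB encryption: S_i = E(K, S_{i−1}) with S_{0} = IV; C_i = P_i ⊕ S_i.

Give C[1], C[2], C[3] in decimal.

C[1] = 15, C[2] = 9, C[3] = 11

C[1]: S = E(K, 7) = 3; 12 ⊕ 3 = 15.
C[2]: S = E(K, 3) = 15; 6 ⊕ 15 = 9.
C[3]: S = E(K, 15) = 11; 0 ⊕ 11 = 11.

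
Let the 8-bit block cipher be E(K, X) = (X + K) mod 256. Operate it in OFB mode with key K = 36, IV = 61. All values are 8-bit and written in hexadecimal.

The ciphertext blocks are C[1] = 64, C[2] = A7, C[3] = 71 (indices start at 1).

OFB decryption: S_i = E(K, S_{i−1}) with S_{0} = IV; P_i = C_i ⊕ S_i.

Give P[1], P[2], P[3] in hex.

P[1] = F3, P[2] = 6A, P[3] = 72

P[1]: S = E(K, 61) = 97; 64 ⊕ 97 = F3.
P[2]: S = E(K, 97) = CD; A7 ⊕ CD = 6A.
P[3]: S = E(K, CD) = 03; 71 ⊕ 03 = 72.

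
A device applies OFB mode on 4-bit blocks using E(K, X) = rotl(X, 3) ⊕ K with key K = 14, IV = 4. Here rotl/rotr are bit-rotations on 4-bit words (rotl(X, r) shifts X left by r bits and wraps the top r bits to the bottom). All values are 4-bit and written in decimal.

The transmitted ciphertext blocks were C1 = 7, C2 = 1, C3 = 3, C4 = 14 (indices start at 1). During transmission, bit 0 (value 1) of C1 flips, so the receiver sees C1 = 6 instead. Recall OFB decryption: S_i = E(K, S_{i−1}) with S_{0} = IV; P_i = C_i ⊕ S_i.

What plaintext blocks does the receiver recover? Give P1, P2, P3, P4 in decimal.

P1 = 10, P2 = 9, P3 = 9, P4 = 5

Only C1 changed, to 6. In OFB, a change in C_i flips the same bit in P_i only; the keystream is unaffected. Decrypting the received ciphertext:
P1: S = E(K, 4) = 12; 6 ⊕ 12 = 10.
P2: S = E(K, 12) = 8; 1 ⊕ 8 = 9.
P3: S = E(K, 8) = 10; 3 ⊕ 10 = 9.
P4: S = E(K, 10) = 11; 14 ⊕ 11 = 5.
Blocks that differ from the original plaintext: P1.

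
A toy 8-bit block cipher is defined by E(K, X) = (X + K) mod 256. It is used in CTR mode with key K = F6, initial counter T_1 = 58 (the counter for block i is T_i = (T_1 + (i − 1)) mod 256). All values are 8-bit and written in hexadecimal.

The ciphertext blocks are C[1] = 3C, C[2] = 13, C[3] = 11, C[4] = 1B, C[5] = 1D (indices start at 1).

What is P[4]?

CTR decryption: S_i = E(K, T_i) where T_i is the counter for block i; P_i = C_i ⊕ S_i.
P[4]: T = 5B, S = E(K, T) = 51; 1B ⊕ 51 = 4A.

P[4] = 4A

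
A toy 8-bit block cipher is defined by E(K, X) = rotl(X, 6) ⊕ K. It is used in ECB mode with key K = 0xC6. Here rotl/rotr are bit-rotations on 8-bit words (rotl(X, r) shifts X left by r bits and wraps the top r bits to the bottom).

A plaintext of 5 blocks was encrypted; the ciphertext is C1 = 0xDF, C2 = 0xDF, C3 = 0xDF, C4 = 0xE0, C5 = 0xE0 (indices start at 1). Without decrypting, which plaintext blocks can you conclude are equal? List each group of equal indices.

ECB encrypts each block independently with the same key, so equal ciphertext blocks imply equal plaintext blocks.
C1 = C2 = C3 = 0xDF, so P1 = P2 = P3.
C4 = C5 = 0xE0, so P4 = P5.

P1 = P2 = P3; P4 = P5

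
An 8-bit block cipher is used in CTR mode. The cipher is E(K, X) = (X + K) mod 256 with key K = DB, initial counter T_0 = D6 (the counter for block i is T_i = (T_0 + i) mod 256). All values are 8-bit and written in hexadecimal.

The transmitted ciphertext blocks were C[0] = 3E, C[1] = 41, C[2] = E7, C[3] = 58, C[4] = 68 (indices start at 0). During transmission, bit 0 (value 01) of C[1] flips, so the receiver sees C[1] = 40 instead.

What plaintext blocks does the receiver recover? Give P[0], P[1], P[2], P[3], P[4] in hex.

CTR decryption: S_i = E(K, T_i) where T_i is the counter for block i; P_i = C_i ⊕ S_i.
Only C[1] changed, to 40. In CTR, a change in C_i flips the same bit in P_i only; the keystream is unaffected. Decrypting the received ciphertext:
P[0]: T = D6, S = E(K, T) = B1; 3E ⊕ B1 = 8F.
P[1]: T = D7, S = E(K, T) = B2; 40 ⊕ B2 = F2.
P[2]: T = D8, S = E(K, T) = B3; E7 ⊕ B3 = 54.
P[3]: T = D9, S = E(K, T) = B4; 58 ⊕ B4 = EC.
P[4]: T = DA, S = E(K, T) = B5; 68 ⊕ B5 = DD.
Blocks that differ from the original plaintext: P[1].

P[0] = 8F, P[1] = F2, P[2] = 54, P[3] = EC, P[4] = DD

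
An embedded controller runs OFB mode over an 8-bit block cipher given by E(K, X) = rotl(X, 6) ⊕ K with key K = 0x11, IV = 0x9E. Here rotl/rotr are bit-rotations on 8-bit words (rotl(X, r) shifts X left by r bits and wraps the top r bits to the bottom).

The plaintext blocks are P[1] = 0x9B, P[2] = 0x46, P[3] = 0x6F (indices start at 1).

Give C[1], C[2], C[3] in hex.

C[1] = 0x2D, C[2] = 0xFA, C[3] = 0x51

OFB encryption: S_i = E(K, S_{i−1}) with S_{0} = IV; C_i = P_i ⊕ S_i.
C[1]: S = E(K, 0x9E) = 0xB6; 0x9B ⊕ 0xB6 = 0x2D.
C[2]: S = E(K, 0xB6) = 0xBC; 0x46 ⊕ 0xBC = 0xFA.
C[3]: S = E(K, 0xBC) = 0x3E; 0x6F ⊕ 0x3E = 0x51.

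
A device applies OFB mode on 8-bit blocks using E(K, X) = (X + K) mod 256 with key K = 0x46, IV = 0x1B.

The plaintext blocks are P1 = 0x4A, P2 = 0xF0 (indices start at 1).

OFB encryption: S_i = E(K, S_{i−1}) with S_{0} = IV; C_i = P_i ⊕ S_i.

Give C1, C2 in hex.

C1: S = E(K, 0x1B) = 0x61; 0x4A ⊕ 0x61 = 0x2B.
C2: S = E(K, 0x61) = 0xA7; 0xF0 ⊕ 0xA7 = 0x57.

C1 = 0x2B, C2 = 0x57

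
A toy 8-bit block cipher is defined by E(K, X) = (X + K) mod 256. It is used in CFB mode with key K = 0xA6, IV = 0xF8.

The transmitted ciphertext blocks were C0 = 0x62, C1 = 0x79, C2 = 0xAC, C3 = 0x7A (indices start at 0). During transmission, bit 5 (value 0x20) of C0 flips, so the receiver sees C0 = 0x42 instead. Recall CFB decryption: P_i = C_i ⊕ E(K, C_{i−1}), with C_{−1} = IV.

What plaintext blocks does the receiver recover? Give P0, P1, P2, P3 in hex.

Only C0 changed, to 0x42. In CFB, a change in C_i flips the same bit in P_i and garbles P_{i+1}. Decrypting the received ciphertext:
P0: E(K, 0xF8) = 0x9E; 0x42 ⊕ 0x9E = 0xDC.
P1: E(K, 0x42) = 0xE8; 0x79 ⊕ 0xE8 = 0x91.
P2: E(K, 0x79) = 0x1F; 0xAC ⊕ 0x1F = 0xB3.
P3: E(K, 0xAC) = 0x52; 0x7A ⊕ 0x52 = 0x28.
Blocks that differ from the original plaintext: P0, P1.

P0 = 0xDC, P1 = 0x91, P2 = 0xB3, P3 = 0x28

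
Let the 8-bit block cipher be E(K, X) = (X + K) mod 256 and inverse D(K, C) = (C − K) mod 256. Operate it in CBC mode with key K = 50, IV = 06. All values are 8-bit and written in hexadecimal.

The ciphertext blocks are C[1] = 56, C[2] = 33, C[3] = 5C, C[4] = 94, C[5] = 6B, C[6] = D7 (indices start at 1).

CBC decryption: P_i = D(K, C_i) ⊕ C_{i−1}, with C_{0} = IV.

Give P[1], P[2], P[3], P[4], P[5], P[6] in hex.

P[1]: D(K, 56) = 06; 06 ⊕ 06 = 00.
P[2]: D(K, 33) = E3; E3 ⊕ 56 = B5.
P[3]: D(K, 5C) = 0C; 0C ⊕ 33 = 3F.
P[4]: D(K, 94) = 44; 44 ⊕ 5C = 18.
P[5]: D(K, 6B) = 1B; 1B ⊕ 94 = 8F.
P[6]: D(K, D7) = 87; 87 ⊕ 6B = EC.

P[1] = 00, P[2] = B5, P[3] = 3F, P[4] = 18, P[5] = 8F, P[6] = EC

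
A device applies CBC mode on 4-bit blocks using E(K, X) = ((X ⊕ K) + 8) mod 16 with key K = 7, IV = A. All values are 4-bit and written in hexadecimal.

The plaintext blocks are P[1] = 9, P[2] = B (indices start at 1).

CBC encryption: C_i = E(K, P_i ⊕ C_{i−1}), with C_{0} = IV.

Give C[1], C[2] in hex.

C[1]: P[1] ⊕ A = 3; E(K, 3) = C.
C[2]: P[2] ⊕ C = 7; E(K, 7) = 8.

C[1] = C, C[2] = 8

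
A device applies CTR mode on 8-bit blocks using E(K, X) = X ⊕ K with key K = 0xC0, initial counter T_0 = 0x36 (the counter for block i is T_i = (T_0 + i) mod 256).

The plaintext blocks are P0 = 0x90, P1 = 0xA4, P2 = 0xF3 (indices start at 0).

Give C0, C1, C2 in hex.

CTR encryption: S_i = E(K, T_i) where T_i is the counter for block i; C_i = P_i ⊕ S_i.
C0: T = 0x36, S = E(K, T) = 0xF6; 0x90 ⊕ 0xF6 = 0x66.
C1: T = 0x37, S = E(K, T) = 0xF7; 0xA4 ⊕ 0xF7 = 0x53.
C2: T = 0x38, S = E(K, T) = 0xF8; 0xF3 ⊕ 0xF8 = 0x0B.

C0 = 0x66, C1 = 0x53, C2 = 0x0B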